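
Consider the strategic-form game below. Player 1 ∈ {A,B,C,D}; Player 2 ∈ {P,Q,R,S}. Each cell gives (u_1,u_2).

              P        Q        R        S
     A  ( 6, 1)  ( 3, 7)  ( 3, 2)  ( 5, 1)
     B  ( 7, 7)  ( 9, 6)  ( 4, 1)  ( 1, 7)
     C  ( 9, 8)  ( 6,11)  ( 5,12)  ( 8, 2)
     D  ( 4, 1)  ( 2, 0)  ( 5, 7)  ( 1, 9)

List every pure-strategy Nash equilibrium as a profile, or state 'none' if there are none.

(A,P): not NE [P1→C gives 9>6; P2→Q gives 7>1]
(A,Q): not NE [P1→B gives 9>3]
(A,R): not NE [P1→D gives 5>3; P2→Q gives 7>2]
(A,S): not NE [P1→C gives 8>5; P2→Q gives 7>1]
(B,P): not NE [P1→C gives 9>7]
(B,Q): not NE [P2→S gives 7>6]
(B,R): not NE [P1→D gives 5>4; P2→S gives 7>1]
(B,S): not NE [P1→C gives 8>1]
(C,P): not NE [P2→R gives 12>8]
(C,Q): not NE [P1→B gives 9>6; P2→R gives 12>11]
(C,R): NE
(C,S): not NE [P2→R gives 12>2]
(D,P): not NE [P1→C gives 9>4; P2→S gives 9>1]
(D,Q): not NE [P1→B gives 9>2; P2→S gives 9>0]
(D,R): not NE [P2→S gives 9>7]
(D,S): not NE [P1→C gives 8>1]

Nash profiles: (C,R)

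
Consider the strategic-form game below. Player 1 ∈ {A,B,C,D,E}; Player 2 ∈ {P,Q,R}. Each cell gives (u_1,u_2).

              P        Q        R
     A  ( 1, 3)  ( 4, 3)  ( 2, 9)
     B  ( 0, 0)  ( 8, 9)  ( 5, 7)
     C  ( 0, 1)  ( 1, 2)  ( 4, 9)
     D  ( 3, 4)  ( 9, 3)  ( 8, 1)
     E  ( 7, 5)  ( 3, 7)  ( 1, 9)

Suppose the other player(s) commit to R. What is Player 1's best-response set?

argmax u_1 = {D}

u_1(A vs R) = 2
u_1(B vs R) = 5
u_1(C vs R) = 4
u_1(D vs R) = 8
u_1(E vs R) = 1
max payoff 8 at {D}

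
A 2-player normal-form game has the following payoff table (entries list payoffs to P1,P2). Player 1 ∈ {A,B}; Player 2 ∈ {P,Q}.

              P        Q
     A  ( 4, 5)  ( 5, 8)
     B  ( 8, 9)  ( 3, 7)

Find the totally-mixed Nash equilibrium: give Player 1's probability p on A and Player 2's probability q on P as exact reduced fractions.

P1 indiff ⇒ q·4+(1-q)·5 = q·8+(1-q)·3 ⇒ q(-4) = (1-q)(-2) ⇒ q = 1/3
P2 indiff ⇒ p·5+(1-p)·9 = p·8+(1-p)·7 ⇒ p(-3) = (1-p)(-2) ⇒ p = 2/5

p=2/5, q=1/3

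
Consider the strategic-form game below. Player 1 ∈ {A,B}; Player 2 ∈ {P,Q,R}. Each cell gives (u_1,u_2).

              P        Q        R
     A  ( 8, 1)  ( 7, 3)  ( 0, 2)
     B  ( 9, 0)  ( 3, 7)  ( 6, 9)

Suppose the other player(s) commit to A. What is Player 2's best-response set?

u_2(P vs A) = 1
u_2(Q vs A) = 3
u_2(R vs A) = 2
max payoff 3 at {Q}

P2 best: {Q}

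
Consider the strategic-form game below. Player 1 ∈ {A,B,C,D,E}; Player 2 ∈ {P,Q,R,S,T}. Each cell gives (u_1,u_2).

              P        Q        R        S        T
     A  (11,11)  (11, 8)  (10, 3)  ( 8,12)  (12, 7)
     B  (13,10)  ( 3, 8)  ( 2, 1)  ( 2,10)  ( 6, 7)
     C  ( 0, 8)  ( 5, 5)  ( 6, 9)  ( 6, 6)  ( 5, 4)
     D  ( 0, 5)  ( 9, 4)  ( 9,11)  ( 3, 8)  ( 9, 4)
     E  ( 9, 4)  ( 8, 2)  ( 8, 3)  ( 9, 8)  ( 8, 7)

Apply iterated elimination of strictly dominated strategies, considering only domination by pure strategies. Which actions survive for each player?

P1 drop C (A beats it: P:11>0 Q:11>5 R:10>6 S:8>6 T:12>5)
P1 drop D (A beats it: P:11>0 Q:11>9 R:10>9 S:8>3 T:12>9)
P2 drop Q (P beats it: A:11>8 B:10>8 E:4>2)
P2 drop R (P beats it: A:11>3 B:10>1 E:4>3)
P2 drop T (S beats it: A:12>7 B:10>7 E:8>7)
P1→{A,B,E} P2→{P,S}

Remaining: P1:{A,B,E} P2:{P,S}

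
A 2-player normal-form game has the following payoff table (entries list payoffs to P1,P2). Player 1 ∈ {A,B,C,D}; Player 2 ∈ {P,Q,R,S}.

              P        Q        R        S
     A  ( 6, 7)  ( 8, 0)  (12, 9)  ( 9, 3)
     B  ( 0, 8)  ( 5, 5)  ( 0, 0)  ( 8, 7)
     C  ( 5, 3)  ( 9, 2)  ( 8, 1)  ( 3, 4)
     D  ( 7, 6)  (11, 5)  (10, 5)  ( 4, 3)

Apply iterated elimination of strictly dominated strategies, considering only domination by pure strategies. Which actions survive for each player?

P1 drop B (A beats it: P:6>0 Q:8>5 R:12>0 S:9>8)
P1 drop C (D beats it: P:7>5 Q:11>9 R:10>8 S:4>3)
P2 drop Q (P beats it: A:7>0 D:6>5)
P2 drop S (P beats it: A:7>3 D:6>3)
P1→{A,D} P2→{P,R}

IESDS → P1:{A,D} P2:{P,R}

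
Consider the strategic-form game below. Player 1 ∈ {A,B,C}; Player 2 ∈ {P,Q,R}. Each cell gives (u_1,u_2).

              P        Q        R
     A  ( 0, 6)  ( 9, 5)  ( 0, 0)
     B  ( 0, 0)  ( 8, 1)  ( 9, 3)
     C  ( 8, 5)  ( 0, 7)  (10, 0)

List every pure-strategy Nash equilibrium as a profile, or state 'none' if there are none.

(A,P): not NE [P1→C gives 8>0]
(A,Q): not NE [P2→P gives 6>5]
(A,R): not NE [P1→C gives 10>0; P2→P gives 6>0]
(B,P): not NE [P1→C gives 8>0; P2→R gives 3>0]
(B,Q): not NE [P1→A gives 9>8; P2→R gives 3>1]
(B,R): not NE [P1→C gives 10>9]
(C,P): not NE [P2→Q gives 7>5]
(C,Q): not NE [P1→A gives 9>0]
(C,R): not NE [P2→Q gives 7>0]

Equilibria: none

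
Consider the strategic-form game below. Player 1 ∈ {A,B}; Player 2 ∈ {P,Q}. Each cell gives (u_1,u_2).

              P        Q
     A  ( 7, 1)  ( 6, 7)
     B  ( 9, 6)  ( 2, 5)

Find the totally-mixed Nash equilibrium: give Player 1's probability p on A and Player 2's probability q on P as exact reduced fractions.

P1 indiff ⇒ q·7+(1-q)·6 = q·9+(1-q)·2 ⇒ q(-2) = (1-q)(-4) ⇒ q = 2/3
P2 indiff ⇒ p·1+(1-p)·6 = p·7+(1-p)·5 ⇒ p(-6) = (1-p)(-1) ⇒ p = 1/7

(p,q) = (1/7, 2/3)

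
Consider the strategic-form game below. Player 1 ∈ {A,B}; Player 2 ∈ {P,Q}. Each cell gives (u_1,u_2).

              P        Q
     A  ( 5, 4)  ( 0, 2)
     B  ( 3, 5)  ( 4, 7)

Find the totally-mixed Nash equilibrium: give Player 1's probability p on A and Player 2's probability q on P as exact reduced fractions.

(p,q) = (1/2, 2/3)

P1 indiff ⇒ q·5+(1-q)·0 = q·3+(1-q)·4 ⇒ q(2) = (1-q)(4) ⇒ q = 2/3
P2 indiff ⇒ p·4+(1-p)·5 = p·2+(1-p)·7 ⇒ p(2) = (1-p)(2) ⇒ p = 1/2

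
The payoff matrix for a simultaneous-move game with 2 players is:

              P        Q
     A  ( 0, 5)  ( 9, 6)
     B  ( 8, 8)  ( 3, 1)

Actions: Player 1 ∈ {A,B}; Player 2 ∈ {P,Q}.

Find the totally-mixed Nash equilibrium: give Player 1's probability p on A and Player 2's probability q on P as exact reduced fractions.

p=7/8, q=3/7

P1 indiff ⇒ q·0+(1-q)·9 = q·8+(1-q)·3 ⇒ q(-8) = (1-q)(-6) ⇒ q = 3/7
P2 indiff ⇒ p·5+(1-p)·8 = p·6+(1-p)·1 ⇒ p(-1) = (1-p)(-7) ⇒ p = 7/8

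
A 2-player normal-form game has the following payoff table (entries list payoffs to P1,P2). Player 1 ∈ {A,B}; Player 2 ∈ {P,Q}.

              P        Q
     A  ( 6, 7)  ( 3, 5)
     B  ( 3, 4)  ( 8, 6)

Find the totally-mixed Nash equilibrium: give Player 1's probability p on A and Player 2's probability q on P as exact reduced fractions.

p=1/2, q=5/8

P1 indiff ⇒ q·6+(1-q)·3 = q·3+(1-q)·8 ⇒ q(3) = (1-q)(5) ⇒ q = 5/8
P2 indiff ⇒ p·7+(1-p)·4 = p·5+(1-p)·6 ⇒ p(2) = (1-p)(2) ⇒ p = 1/2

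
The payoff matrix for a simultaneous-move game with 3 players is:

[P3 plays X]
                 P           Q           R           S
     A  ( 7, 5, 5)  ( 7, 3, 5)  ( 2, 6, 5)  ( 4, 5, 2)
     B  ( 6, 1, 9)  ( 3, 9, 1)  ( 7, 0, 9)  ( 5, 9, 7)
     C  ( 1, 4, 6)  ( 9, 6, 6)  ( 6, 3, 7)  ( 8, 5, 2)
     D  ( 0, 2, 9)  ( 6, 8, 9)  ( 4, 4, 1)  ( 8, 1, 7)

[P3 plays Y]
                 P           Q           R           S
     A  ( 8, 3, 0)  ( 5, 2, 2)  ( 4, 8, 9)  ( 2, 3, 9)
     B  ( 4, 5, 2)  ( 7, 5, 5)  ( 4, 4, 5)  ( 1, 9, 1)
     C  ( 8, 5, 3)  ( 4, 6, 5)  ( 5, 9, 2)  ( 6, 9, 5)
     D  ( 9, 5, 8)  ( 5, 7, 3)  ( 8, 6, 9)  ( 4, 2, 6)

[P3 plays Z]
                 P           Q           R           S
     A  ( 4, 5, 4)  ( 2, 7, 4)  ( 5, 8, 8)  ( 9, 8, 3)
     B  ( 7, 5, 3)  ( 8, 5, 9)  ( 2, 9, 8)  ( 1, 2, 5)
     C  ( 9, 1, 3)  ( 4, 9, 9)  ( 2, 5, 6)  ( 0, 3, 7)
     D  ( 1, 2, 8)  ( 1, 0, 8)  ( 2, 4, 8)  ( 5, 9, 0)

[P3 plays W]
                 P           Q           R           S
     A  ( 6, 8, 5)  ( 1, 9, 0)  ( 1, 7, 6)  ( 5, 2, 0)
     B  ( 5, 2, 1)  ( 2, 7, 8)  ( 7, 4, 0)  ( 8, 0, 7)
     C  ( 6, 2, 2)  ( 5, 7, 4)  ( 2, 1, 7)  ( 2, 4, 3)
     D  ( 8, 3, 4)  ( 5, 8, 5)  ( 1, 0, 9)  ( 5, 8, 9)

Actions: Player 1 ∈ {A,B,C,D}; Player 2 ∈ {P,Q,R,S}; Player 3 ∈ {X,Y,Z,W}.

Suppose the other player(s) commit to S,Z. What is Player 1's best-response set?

argmax u_1 = {A}

u_1(A vs S,Z) = 9
u_1(B vs S,Z) = 1
u_1(C vs S,Z) = 0
u_1(D vs S,Z) = 5
max payoff 9 at {A}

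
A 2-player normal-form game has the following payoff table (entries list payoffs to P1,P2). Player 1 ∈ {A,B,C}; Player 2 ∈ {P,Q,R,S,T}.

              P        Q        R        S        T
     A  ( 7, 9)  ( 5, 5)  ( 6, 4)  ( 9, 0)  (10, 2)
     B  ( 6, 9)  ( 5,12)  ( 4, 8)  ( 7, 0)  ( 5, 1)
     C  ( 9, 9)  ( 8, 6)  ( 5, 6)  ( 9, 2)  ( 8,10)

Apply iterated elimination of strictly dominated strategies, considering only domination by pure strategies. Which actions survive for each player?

Survivors P1:{A,C} P2:{P,T}

P1 drop B (C beats it: P:9>6 Q:8>5 R:5>4 S:9>7 T:8>5)
P2 drop Q (P beats it: A:9>5 C:9>6)
P2 drop R (P beats it: A:9>4 C:9>6)
P2 drop S (P beats it: A:9>0 C:9>2)
P1→{A,C} P2→{P,T}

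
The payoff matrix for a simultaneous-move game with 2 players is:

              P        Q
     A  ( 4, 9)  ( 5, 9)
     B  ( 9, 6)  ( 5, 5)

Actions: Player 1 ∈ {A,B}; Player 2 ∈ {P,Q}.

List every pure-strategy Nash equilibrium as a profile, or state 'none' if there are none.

(A,P): not NE [P1→B gives 9>4]
(A,Q): NE
(B,P): NE
(B,Q): not NE [P2→P gives 6>5]

PSNE = {(A,Q), (B,P)}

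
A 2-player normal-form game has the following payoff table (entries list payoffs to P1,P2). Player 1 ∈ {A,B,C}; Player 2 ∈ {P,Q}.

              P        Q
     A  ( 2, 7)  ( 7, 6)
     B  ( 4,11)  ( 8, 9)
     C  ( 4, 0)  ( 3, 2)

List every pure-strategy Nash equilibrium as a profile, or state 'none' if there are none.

(A,P): not NE [P1→C gives 4>2]
(A,Q): not NE [P1→B gives 8>7; P2→P gives 7>6]
(B,P): NE
(B,Q): not NE [P2→P gives 11>9]
(C,P): not NE [P2→Q gives 2>0]
(C,Q): not NE [P1→B gives 8>3]

NE set: (B,P)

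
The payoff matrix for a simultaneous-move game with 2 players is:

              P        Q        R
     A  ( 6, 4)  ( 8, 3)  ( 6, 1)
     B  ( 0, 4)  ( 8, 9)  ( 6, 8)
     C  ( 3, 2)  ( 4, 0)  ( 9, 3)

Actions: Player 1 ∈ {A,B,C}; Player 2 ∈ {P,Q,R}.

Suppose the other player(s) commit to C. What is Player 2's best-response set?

P2 best: {R}

u_2(P vs C) = 2
u_2(Q vs C) = 0
u_2(R vs C) = 3
max payoff 3 at {R}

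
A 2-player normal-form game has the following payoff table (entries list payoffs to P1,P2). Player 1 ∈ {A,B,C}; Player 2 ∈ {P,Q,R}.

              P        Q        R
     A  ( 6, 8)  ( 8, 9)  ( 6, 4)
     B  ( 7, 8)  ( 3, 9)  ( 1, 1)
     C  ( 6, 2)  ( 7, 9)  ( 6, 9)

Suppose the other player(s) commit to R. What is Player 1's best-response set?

u_1(A vs R) = 6
u_1(B vs R) = 1
u_1(C vs R) = 6
max payoff 6 at {A,C}

BR_1 = {A,C}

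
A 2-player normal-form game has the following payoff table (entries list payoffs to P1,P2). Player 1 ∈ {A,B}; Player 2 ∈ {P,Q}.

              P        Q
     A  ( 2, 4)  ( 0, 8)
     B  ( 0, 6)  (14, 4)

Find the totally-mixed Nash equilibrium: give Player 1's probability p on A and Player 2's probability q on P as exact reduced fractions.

(p,q) = (1/3, 7/8)

P1 indiff ⇒ q·2+(1-q)·0 = q·0+(1-q)·14 ⇒ q(2) = (1-q)(14) ⇒ q = 7/8
P2 indiff ⇒ p·4+(1-p)·6 = p·8+(1-p)·4 ⇒ p(-4) = (1-p)(-2) ⇒ p = 1/3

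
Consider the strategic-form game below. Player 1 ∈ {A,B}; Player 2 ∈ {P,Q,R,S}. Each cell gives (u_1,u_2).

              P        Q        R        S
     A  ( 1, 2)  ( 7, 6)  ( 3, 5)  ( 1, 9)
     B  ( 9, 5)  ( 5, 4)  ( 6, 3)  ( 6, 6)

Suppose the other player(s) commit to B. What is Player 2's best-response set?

argmax u_2 = {S}

u_2(P vs B) = 5
u_2(Q vs B) = 4
u_2(R vs B) = 3
u_2(S vs B) = 6
max payoff 6 at {S}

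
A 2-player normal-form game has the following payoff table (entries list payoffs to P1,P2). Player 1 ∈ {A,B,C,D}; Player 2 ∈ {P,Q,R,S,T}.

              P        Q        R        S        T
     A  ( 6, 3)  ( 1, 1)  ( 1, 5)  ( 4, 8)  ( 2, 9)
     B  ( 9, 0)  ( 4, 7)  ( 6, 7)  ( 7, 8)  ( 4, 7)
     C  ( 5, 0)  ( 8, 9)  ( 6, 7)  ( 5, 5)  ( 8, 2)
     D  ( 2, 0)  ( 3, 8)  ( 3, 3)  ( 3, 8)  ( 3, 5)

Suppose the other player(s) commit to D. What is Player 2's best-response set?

u_2(P vs D) = 0
u_2(Q vs D) = 8
u_2(R vs D) = 3
u_2(S vs D) = 8
u_2(T vs D) = 5
max payoff 8 at {Q,S}

BR_2 = {Q,S}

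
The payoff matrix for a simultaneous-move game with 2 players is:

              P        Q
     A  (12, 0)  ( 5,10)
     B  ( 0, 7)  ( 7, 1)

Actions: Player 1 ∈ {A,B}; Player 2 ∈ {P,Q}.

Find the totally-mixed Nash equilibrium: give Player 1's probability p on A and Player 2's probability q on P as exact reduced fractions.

p=3/8, q=1/7

P1 indiff ⇒ q·12+(1-q)·5 = q·0+(1-q)·7 ⇒ q(12) = (1-q)(2) ⇒ q = 1/7
P2 indiff ⇒ p·0+(1-p)·7 = p·10+(1-p)·1 ⇒ p(-10) = (1-p)(-6) ⇒ p = 3/8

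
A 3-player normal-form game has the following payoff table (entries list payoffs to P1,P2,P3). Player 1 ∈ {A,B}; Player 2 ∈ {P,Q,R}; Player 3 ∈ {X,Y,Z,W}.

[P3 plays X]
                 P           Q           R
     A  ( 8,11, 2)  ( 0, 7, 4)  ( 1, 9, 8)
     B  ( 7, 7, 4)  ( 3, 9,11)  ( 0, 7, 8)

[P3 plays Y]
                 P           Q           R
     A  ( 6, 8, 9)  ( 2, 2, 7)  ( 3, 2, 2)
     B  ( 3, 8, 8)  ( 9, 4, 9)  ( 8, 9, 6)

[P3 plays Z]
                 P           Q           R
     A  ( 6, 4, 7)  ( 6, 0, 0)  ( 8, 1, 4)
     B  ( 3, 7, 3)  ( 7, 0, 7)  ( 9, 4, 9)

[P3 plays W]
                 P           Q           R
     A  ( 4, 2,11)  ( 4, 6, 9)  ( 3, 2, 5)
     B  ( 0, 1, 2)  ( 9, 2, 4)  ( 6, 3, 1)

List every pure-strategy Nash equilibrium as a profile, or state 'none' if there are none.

(A,P,X): not NE [P3→W gives 11>2]
(A,P,Y): not NE [P3→W gives 11>9]
(A,P,Z): not NE [P3→W gives 11>7]
(A,P,W): not NE [P2→Q gives 6>2]
(A,Q,X): not NE [P1→B gives 3>0; P2→P gives 11>7; P3→W gives 9>4]
(A,Q,Y): not NE [P1→B gives 9>2; P2→P gives 8>2; P3→W gives 9>7]
(A,Q,Z): not NE [P1→B gives 7>6; P2→P gives 4>0; P3→W gives 9>0]
(A,Q,W): not NE [P1→B gives 9>4]
(A,R,X): not NE [P2→P gives 11>9]
(A,R,Y): not NE [P1→B gives 8>3; P2→P gives 8>2; P3→X gives 8>2]
(A,R,Z): not NE [P1→B gives 9>8; P2→P gives 4>1; P3→X gives 8>4]
(A,R,W): not NE [P1→B gives 6>3; P2→Q gives 6>2; P3→X gives 8>5]
(B,P,X): not NE [P1→A gives 8>7; P2→Q gives 9>7; P3→Y gives 8>4]
(B,P,Y): not NE [P1→A gives 6>3; P2→R gives 9>8]
(B,P,Z): not NE [P1→A gives 6>3; P3→Y gives 8>3]
(B,P,W): not NE [P1→A gives 4>0; P2→R gives 3>1; P3→Y gives 8>2]
(B,Q,X): NE
(B,Q,Y): not NE [P2→R gives 9>4; P3→X gives 11>9]
(B,Q,Z): not NE [P2→P gives 7>0; P3→X gives 11>7]
(B,Q,W): not NE [P2→R gives 3>2; P3→X gives 11>4]
(B,R,X): not NE [P1→A gives 1>0; P2→Q gives 9>7; P3→Z gives 9>8]
(B,R,Y): not NE [P3→Z gives 9>6]
(B,R,Z): not NE [P2→P gives 7>4]
(B,R,W): not NE [P3→Z gives 9>1]

PSNE = {(B,Q,X)}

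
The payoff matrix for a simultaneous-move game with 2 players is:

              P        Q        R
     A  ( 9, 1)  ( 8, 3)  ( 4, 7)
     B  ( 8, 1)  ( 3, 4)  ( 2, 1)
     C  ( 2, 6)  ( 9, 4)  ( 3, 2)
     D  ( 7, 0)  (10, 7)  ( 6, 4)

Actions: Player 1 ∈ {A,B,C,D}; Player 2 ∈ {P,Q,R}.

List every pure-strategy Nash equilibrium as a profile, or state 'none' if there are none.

(A,P): not NE [P2→R gives 7>1]
(A,Q): not NE [P1→D gives 10>8; P2→R gives 7>3]
(A,R): not NE [P1→D gives 6>4]
(B,P): not NE [P1→A gives 9>8; P2→Q gives 4>1]
(B,Q): not NE [P1→D gives 10>3]
(B,R): not NE [P1→D gives 6>2; P2→Q gives 4>1]
(C,P): not NE [P1→A gives 9>2]
(C,Q): not NE [P1→D gives 10>9; P2→P gives 6>4]
(C,R): not NE [P1→D gives 6>3; P2→P gives 6>2]
(D,P): not NE [P1→A gives 9>7; P2→Q gives 7>0]
(D,Q): NE
(D,R): not NE [P2→Q gives 7>4]

PSNE = {(D,Q)}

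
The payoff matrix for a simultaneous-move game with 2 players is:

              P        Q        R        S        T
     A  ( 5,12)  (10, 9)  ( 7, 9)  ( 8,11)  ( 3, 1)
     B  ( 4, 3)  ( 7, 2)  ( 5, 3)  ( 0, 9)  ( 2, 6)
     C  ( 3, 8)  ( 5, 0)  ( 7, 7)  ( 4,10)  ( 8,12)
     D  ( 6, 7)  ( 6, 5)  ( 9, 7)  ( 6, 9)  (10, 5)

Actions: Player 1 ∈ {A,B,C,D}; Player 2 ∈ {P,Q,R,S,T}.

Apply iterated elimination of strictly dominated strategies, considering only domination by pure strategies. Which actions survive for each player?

P1 drop B (A beats it: P:5>4 Q:10>7 R:7>5 S:8>0 T:3>2)
P1 drop C (D beats it: P:6>3 Q:6>5 R:9>7 S:6>4 T:10>8)
P2 drop Q (P beats it: A:12>9 D:7>5)
P2 drop R (S beats it: A:11>9 D:9>7)
P2 drop T (P beats it: A:12>1 D:7>5)
P1→{A,D} P2→{P,S}

Remaining: P1:{A,D} P2:{P,S}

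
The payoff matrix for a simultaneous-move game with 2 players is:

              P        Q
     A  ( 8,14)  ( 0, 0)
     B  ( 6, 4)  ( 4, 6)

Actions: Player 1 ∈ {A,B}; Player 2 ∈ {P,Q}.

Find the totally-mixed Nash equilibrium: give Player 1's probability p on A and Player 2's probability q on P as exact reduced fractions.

P1 indiff ⇒ q·8+(1-q)·0 = q·6+(1-q)·4 ⇒ q(2) = (1-q)(4) ⇒ q = 2/3
P2 indiff ⇒ p·14+(1-p)·4 = p·0+(1-p)·6 ⇒ p(14) = (1-p)(2) ⇒ p = 1/8

(p,q) = (1/8, 2/3)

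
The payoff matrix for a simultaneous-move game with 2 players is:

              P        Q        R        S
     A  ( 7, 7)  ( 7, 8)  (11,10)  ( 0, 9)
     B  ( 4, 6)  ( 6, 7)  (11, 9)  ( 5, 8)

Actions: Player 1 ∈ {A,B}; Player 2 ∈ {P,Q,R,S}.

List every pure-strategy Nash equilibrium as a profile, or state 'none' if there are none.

NE set: (A,R), (B,R)

(A,P): not NE [P2→R gives 10>7]
(A,Q): not NE [P2→R gives 10>8]
(A,R): NE
(A,S): not NE [P1→B gives 5>0; P2→R gives 10>9]
(B,P): not NE [P1→A gives 7>4; P2→R gives 9>6]
(B,Q): not NE [P1→A gives 7>6; P2→R gives 9>7]
(B,R): NE
(B,S): not NE [P2→R gives 9>8]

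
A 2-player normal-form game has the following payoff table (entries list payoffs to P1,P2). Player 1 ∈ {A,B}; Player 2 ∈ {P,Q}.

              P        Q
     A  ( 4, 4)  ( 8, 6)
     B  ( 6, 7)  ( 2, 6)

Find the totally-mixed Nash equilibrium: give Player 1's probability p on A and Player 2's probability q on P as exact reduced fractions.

P1 mixes 1/3 on A; P2 mixes 3/4 on P

P1 indiff ⇒ q·4+(1-q)·8 = q·6+(1-q)·2 ⇒ q(-2) = (1-q)(-6) ⇒ q = 3/4
P2 indiff ⇒ p·4+(1-p)·7 = p·6+(1-p)·6 ⇒ p(-2) = (1-p)(-1) ⇒ p = 1/3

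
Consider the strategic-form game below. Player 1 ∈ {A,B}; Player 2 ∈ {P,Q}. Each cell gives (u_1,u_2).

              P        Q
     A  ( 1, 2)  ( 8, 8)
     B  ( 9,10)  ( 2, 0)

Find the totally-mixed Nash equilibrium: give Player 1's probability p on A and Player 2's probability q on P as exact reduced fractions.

P1 indiff ⇒ q·1+(1-q)·8 = q·9+(1-q)·2 ⇒ q(-8) = (1-q)(-6) ⇒ q = 3/7
P2 indiff ⇒ p·2+(1-p)·10 = p·8+(1-p)·0 ⇒ p(-6) = (1-p)(-10) ⇒ p = 5/8

p=5/8, q=3/7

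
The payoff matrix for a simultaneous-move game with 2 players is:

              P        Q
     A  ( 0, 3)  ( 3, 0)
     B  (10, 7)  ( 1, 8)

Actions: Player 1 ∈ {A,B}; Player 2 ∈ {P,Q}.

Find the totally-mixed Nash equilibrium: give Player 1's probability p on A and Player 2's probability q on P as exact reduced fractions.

P1 indiff ⇒ q·0+(1-q)·3 = q·10+(1-q)·1 ⇒ q(-10) = (1-q)(-2) ⇒ q = 1/6
P2 indiff ⇒ p·3+(1-p)·7 = p·0+(1-p)·8 ⇒ p(3) = (1-p)(1) ⇒ p = 1/4

P1 mixes 1/4 on A; P2 mixes 1/6 on P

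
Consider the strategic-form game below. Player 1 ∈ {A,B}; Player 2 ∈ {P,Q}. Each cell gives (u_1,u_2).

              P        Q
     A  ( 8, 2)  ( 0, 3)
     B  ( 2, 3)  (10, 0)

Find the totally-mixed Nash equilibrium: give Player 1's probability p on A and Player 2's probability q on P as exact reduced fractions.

P1 indiff ⇒ q·8+(1-q)·0 = q·2+(1-q)·10 ⇒ q(6) = (1-q)(10) ⇒ q = 5/8
P2 indiff ⇒ p·2+(1-p)·3 = p·3+(1-p)·0 ⇒ p(-1) = (1-p)(-3) ⇒ p = 3/4

P1 mixes 3/4 on A; P2 mixes 5/8 on P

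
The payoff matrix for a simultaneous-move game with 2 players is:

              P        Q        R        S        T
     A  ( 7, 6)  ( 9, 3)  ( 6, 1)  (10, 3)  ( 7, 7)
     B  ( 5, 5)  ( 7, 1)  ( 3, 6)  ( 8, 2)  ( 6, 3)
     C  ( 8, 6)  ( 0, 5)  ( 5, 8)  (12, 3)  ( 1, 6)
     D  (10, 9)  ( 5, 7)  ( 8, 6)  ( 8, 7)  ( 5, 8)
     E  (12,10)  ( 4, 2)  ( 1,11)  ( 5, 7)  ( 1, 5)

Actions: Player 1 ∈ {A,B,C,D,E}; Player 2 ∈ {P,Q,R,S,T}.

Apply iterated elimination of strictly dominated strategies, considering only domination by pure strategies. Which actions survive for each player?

Remaining: P1:{A,D,E} P2:{P,R,T}

P1 drop B (A beats it: P:7>5 Q:9>7 R:6>3 S:10>8 T:7>6)
P2 drop Q (P beats it: A:6>3 C:6>5 D:9>7 E:10>2)
P2 drop S (P beats it: A:6>3 C:6>3 D:9>7 E:10>7)
P1 drop C (D beats it: P:10>8 R:8>5 T:5>1)
P1→{A,D,E} P2→{P,R,T}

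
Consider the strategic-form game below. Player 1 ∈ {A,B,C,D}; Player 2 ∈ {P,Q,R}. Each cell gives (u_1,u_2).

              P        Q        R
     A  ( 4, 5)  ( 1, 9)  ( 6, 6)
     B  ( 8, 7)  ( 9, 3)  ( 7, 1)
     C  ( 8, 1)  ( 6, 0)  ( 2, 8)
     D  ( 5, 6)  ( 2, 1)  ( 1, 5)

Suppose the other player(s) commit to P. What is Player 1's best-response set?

BR_1 = {B,C}

u_1(A vs P) = 4
u_1(B vs P) = 8
u_1(C vs P) = 8
u_1(D vs P) = 5
max payoff 8 at {B,C}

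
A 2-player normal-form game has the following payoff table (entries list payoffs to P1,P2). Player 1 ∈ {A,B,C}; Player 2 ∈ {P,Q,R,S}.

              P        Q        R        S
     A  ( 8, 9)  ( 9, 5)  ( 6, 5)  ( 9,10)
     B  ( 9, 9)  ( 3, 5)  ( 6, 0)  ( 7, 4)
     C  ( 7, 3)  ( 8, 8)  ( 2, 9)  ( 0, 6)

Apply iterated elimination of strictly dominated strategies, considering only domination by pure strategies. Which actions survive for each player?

Survivors P1:{A,B} P2:{P,S}

P1 drop C (A beats it: P:8>7 Q:9>8 R:6>2 S:9>0)
P2 drop Q (P beats it: A:9>5 B:9>5)
P2 drop R (P beats it: A:9>5 B:9>0)
P1→{A,B} P2→{P,S}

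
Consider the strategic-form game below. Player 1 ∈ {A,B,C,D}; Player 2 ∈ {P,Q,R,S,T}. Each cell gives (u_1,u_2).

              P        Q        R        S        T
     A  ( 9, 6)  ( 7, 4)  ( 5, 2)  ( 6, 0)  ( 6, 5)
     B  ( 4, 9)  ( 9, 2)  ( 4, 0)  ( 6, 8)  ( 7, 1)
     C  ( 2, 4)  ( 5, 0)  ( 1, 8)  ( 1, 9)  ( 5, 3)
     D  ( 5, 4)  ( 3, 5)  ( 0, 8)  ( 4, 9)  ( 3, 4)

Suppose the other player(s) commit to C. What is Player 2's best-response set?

P2 best: {S}

u_2(P vs C) = 4
u_2(Q vs C) = 0
u_2(R vs C) = 8
u_2(S vs C) = 9
u_2(T vs C) = 3
max payoff 9 at {S}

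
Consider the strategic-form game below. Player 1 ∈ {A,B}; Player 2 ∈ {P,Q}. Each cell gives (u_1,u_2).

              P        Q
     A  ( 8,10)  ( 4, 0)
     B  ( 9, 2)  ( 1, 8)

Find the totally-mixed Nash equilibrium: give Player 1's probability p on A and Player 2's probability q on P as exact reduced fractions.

P1 indiff ⇒ q·8+(1-q)·4 = q·9+(1-q)·1 ⇒ q(-1) = (1-q)(-3) ⇒ q = 3/4
P2 indiff ⇒ p·10+(1-p)·2 = p·0+(1-p)·8 ⇒ p(10) = (1-p)(6) ⇒ p = 3/8

P1 mixes 3/8 on A; P2 mixes 3/4 on P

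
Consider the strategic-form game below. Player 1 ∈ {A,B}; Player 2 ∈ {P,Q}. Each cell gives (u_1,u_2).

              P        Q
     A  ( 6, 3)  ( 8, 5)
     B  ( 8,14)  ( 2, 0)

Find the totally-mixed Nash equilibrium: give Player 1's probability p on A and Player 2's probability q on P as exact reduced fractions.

P1 indiff ⇒ q·6+(1-q)·8 = q·8+(1-q)·2 ⇒ q(-2) = (1-q)(-6) ⇒ q = 3/4
P2 indiff ⇒ p·3+(1-p)·14 = p·5+(1-p)·0 ⇒ p(-2) = (1-p)(-14) ⇒ p = 7/8

P1 mixes 7/8 on A; P2 mixes 3/4 on P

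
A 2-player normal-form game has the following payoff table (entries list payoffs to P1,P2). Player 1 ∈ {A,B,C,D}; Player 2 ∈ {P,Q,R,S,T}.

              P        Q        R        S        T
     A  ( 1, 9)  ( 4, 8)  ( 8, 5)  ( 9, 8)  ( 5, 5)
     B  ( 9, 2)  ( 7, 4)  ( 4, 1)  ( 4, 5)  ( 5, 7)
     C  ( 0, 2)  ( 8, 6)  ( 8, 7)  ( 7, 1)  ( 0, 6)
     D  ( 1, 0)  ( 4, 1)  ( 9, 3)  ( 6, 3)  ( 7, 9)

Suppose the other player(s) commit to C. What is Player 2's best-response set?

u_2(P vs C) = 2
u_2(Q vs C) = 6
u_2(R vs C) = 7
u_2(S vs C) = 1
u_2(T vs C) = 6
max payoff 7 at {R}

argmax u_2 = {R}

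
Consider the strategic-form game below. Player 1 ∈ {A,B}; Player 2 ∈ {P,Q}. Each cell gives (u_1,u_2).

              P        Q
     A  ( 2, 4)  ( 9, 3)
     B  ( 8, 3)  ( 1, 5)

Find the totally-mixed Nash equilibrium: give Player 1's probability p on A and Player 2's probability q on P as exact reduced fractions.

P1 mixes 2/3 on A; P2 mixes 4/7 on P

P1 indiff ⇒ q·2+(1-q)·9 = q·8+(1-q)·1 ⇒ q(-6) = (1-q)(-8) ⇒ q = 4/7
P2 indiff ⇒ p·4+(1-p)·3 = p·3+(1-p)·5 ⇒ p(1) = (1-p)(2) ⇒ p = 2/3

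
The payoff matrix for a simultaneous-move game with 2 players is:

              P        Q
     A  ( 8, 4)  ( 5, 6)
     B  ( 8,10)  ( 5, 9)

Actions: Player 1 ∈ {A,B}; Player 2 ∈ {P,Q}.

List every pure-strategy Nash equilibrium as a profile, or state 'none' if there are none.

PSNE = {(A,Q), (B,P)}

(A,P): not NE [P2→Q gives 6>4]
(A,Q): NE
(B,P): NE
(B,Q): not NE [P2→P gives 10>9]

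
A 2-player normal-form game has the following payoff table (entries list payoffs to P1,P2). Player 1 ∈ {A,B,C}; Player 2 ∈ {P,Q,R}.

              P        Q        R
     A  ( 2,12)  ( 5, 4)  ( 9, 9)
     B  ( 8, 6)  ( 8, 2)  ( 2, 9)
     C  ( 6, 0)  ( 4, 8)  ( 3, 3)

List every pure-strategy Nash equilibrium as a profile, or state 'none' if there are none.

Equilibria: none

(A,P): not NE [P1→B gives 8>2]
(A,Q): not NE [P1→B gives 8>5; P2→P gives 12>4]
(A,R): not NE [P2→P gives 12>9]
(B,P): not NE [P2→R gives 9>6]
(B,Q): not NE [P2→R gives 9>2]
(B,R): not NE [P1→A gives 9>2]
(C,P): not NE [P1→B gives 8>6; P2→Q gives 8>0]
(C,Q): not NE [P1→B gives 8>4]
(C,R): not NE [P1→A gives 9>3; P2→Q gives 8>3]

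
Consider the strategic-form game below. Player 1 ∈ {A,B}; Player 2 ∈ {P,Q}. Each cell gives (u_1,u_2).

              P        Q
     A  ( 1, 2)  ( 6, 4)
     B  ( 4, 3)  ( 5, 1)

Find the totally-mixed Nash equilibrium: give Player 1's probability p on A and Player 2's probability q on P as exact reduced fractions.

p=1/2, q=1/4

P1 indiff ⇒ q·1+(1-q)·6 = q·4+(1-q)·5 ⇒ q(-3) = (1-q)(-1) ⇒ q = 1/4
P2 indiff ⇒ p·2+(1-p)·3 = p·4+(1-p)·1 ⇒ p(-2) = (1-p)(-2) ⇒ p = 1/2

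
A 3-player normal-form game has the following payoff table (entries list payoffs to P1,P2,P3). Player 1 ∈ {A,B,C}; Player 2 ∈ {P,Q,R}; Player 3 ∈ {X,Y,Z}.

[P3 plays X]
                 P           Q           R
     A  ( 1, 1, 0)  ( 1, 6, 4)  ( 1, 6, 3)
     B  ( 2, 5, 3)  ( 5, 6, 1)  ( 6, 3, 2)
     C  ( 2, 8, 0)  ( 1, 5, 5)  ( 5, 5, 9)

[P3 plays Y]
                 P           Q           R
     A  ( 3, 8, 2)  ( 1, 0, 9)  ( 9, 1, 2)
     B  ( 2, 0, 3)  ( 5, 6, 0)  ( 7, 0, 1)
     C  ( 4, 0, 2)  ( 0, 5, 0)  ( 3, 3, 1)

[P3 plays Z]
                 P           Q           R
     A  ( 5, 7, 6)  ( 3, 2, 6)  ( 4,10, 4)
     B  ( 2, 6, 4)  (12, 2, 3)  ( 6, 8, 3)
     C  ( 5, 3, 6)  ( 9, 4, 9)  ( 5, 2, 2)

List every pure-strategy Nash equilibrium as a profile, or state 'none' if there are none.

NE set: (B,R,Z)

(A,P,X): not NE [P1→C gives 2>1; P2→R gives 6>1; P3→Z gives 6>0]
(A,P,Y): not NE [P1→C gives 4>3; P3→Z gives 6>2]
(A,P,Z): not NE [P2→R gives 10>7]
(A,Q,X): not NE [P1→B gives 5>1; P3→Y gives 9>4]
(A,Q,Y): not NE [P1→B gives 5>1; P2→P gives 8>0]
(A,Q,Z): not NE [P1→B gives 12>3; P2→R gives 10>2; P3→Y gives 9>6]
(A,R,X): not NE [P1→B gives 6>1; P3→Z gives 4>3]
(A,R,Y): not NE [P2→P gives 8>1; P3→Z gives 4>2]
(A,R,Z): not NE [P1→B gives 6>4]
(B,P,X): not NE [P2→Q gives 6>5; P3→Z gives 4>3]
(B,P,Y): not NE [P1→C gives 4>2; P2→Q gives 6>0; P3→Z gives 4>3]
(B,P,Z): not NE [P1→C gives 5>2; P2→R gives 8>6]
(B,Q,X): not NE [P3→Z gives 3>1]
(B,Q,Y): not NE [P3→Z gives 3>0]
(B,Q,Z): not NE [P2→R gives 8>2]
(B,R,X): not NE [P2→Q gives 6>3; P3→Z gives 3>2]
(B,R,Y): not NE [P1→A gives 9>7; P2→Q gives 6>0; P3→Z gives 3>1]
(B,R,Z): NE
(C,P,X): not NE [P3→Z gives 6>0]
(C,P,Y): not NE [P2→Q gives 5>0; P3→Z gives 6>2]
(C,P,Z): not NE [P2→Q gives 4>3]
(C,Q,X): not NE [P1→B gives 5>1; P2→P gives 8>5; P3→Z gives 9>5]
(C,Q,Y): not NE [P1→B gives 5>0; P3→Z gives 9>0]
(C,Q,Z): not NE [P1→B gives 12>9]
(C,R,X): not NE [P1→B gives 6>5; P2→P gives 8>5]
(C,R,Y): not NE [P1→A gives 9>3; P2→Q gives 5>3; P3→X gives 9>1]
(C,R,Z): not NE [P1→B gives 6>5; P2→Q gives 4>2; P3→X gives 9>2]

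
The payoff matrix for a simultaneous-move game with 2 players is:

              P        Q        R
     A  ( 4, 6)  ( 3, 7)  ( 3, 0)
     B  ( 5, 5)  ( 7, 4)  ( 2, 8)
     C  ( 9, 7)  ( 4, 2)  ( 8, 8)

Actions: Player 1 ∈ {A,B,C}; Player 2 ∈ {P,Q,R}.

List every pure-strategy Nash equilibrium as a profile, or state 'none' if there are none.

NE set: (C,R)

(A,P): not NE [P1→C gives 9>4; P2→Q gives 7>6]
(A,Q): not NE [P1→B gives 7>3]
(A,R): not NE [P1→C gives 8>3; P2→Q gives 7>0]
(B,P): not NE [P1→C gives 9>5; P2→R gives 8>5]
(B,Q): not NE [P2→R gives 8>4]
(B,R): not NE [P1→C gives 8>2]
(C,P): not NE [P2→R gives 8>7]
(C,Q): not NE [P1→B gives 7>4; P2→R gives 8>2]
(C,R): NE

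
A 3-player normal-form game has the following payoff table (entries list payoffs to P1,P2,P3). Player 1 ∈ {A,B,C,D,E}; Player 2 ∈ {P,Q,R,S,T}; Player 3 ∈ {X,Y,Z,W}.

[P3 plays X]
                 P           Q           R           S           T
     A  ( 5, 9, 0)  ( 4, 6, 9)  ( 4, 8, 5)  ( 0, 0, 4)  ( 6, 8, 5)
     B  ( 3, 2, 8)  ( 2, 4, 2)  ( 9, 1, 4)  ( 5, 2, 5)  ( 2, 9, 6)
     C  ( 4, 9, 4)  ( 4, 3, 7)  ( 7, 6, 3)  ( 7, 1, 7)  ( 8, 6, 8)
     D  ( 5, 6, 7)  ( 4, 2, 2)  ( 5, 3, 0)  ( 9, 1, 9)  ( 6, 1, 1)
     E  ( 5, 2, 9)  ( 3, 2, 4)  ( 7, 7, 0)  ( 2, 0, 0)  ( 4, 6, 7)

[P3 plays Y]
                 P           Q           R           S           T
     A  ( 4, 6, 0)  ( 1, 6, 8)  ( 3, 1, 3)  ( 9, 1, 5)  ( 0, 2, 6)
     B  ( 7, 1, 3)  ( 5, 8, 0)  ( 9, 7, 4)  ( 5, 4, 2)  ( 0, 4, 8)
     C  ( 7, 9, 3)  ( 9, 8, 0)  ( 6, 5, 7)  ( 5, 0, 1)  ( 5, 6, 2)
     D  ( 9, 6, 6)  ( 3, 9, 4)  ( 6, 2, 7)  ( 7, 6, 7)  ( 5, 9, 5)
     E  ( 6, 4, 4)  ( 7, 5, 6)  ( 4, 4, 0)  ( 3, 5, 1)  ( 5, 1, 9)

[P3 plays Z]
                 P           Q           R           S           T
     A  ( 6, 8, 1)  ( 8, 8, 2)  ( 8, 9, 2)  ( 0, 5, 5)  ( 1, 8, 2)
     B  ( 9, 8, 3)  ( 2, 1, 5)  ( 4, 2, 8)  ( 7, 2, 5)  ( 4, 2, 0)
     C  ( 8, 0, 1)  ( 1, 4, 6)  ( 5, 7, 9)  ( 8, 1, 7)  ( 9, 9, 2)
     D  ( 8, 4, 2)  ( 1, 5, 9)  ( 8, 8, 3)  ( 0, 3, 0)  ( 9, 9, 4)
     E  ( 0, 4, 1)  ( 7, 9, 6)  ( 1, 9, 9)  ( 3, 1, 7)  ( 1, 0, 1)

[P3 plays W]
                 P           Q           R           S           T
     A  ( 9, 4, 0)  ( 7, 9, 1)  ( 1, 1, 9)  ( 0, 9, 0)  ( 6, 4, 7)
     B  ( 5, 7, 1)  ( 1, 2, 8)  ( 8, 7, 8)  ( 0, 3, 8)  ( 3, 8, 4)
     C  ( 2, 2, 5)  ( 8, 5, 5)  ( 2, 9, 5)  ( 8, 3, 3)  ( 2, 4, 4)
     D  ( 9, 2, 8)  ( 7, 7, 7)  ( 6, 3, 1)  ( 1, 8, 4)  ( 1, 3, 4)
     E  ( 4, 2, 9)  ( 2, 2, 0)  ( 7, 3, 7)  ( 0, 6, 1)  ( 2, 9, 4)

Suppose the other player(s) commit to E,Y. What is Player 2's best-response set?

u_2(P vs E,Y) = 4
u_2(Q vs E,Y) = 5
u_2(R vs E,Y) = 4
u_2(S vs E,Y) = 5
u_2(T vs E,Y) = 1
max payoff 5 at {Q,S}

P2 best: {Q,S}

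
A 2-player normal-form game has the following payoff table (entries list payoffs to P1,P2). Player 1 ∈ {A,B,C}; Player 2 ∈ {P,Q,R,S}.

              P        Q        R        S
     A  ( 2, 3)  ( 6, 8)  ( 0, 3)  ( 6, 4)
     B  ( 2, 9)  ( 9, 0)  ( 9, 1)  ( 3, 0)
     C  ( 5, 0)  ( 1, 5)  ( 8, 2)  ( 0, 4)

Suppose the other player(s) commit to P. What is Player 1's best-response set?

u_1(A vs P) = 2
u_1(B vs P) = 2
u_1(C vs P) = 5
max payoff 5 at {C}

argmax u_1 = {C}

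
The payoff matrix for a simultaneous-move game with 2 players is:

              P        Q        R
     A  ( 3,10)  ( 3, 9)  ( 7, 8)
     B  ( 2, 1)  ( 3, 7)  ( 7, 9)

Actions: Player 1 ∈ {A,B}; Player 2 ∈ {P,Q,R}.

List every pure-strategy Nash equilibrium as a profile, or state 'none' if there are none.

(A,P): NE
(A,Q): not NE [P2→P gives 10>9]
(A,R): not NE [P2→P gives 10>8]
(B,P): not NE [P1→A gives 3>2; P2→R gives 9>1]
(B,Q): not NE [P2→R gives 9>7]
(B,R): NE

NE set: (A,P), (B,R)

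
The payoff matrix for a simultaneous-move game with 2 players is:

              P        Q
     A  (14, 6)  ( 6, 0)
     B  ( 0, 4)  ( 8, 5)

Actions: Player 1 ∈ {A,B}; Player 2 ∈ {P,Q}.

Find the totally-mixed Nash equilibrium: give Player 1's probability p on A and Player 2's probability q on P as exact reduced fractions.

p=1/7, q=1/8

P1 indiff ⇒ q·14+(1-q)·6 = q·0+(1-q)·8 ⇒ q(14) = (1-q)(2) ⇒ q = 1/8
P2 indiff ⇒ p·6+(1-p)·4 = p·0+(1-p)·5 ⇒ p(6) = (1-p)(1) ⇒ p = 1/7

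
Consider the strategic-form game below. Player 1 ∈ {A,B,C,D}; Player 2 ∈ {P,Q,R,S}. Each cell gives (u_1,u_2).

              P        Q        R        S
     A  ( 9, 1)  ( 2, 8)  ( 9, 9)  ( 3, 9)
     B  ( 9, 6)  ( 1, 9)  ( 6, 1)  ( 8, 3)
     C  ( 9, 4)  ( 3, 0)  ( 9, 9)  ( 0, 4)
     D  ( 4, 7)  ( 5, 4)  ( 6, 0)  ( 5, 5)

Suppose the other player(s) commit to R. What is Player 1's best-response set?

u_1(A vs R) = 9
u_1(B vs R) = 6
u_1(C vs R) = 9
u_1(D vs R) = 6
max payoff 9 at {A,C}

BR_1 = {A,C}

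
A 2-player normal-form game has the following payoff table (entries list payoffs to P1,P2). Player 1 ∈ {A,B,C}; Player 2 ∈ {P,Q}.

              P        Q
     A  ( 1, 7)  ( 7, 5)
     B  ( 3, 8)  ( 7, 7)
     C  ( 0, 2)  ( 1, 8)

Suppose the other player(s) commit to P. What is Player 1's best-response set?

u_1(A vs P) = 1
u_1(B vs P) = 3
u_1(C vs P) = 0
max payoff 3 at {B}

BR_1 = {B}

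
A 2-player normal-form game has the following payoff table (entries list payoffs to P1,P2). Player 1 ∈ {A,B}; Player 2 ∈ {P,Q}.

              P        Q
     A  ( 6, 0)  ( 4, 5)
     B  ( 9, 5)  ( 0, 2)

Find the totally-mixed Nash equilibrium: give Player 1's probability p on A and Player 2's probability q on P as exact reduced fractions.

P1 indiff ⇒ q·6+(1-q)·4 = q·9+(1-q)·0 ⇒ q(-3) = (1-q)(-4) ⇒ q = 4/7
P2 indiff ⇒ p·0+(1-p)·5 = p·5+(1-p)·2 ⇒ p(-5) = (1-p)(-3) ⇒ p = 3/8

p=3/8, q=4/7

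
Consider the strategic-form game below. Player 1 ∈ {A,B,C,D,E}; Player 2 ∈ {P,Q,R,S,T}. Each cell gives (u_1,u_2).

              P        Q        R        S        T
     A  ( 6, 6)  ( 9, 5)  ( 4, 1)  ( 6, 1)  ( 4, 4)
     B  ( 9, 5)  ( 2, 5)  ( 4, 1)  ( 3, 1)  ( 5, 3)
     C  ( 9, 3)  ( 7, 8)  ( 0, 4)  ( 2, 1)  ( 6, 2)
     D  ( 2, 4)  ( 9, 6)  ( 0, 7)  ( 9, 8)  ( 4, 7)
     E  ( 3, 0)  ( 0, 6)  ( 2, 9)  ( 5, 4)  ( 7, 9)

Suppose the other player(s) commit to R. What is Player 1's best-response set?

argmax u_1 = {A,B}

u_1(A vs R) = 4
u_1(B vs R) = 4
u_1(C vs R) = 0
u_1(D vs R) = 0
u_1(E vs R) = 2
max payoff 4 at {A,B}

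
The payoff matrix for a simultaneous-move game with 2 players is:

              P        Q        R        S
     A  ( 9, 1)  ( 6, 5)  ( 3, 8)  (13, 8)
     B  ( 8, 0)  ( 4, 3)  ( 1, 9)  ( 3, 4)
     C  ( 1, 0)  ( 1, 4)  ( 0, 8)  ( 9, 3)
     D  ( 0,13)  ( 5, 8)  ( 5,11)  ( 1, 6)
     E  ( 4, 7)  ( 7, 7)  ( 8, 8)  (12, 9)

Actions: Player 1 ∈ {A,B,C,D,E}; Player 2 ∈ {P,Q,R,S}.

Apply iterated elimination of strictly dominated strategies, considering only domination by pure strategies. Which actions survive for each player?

Remaining: P1:{A,E} P2:{R,S}

P1 drop B (A beats it: P:9>8 Q:6>4 R:3>1 S:13>3)
P1 drop C (A beats it: P:9>1 Q:6>1 R:3>0 S:13>9)
P1 drop D (E beats it: P:4>0 Q:7>5 R:8>5 S:12>1)
P2 drop P (R beats it: A:8>1 E:8>7)
P2 drop Q (R beats it: A:8>5 E:8>7)
P1→{A,E} P2→{R,S}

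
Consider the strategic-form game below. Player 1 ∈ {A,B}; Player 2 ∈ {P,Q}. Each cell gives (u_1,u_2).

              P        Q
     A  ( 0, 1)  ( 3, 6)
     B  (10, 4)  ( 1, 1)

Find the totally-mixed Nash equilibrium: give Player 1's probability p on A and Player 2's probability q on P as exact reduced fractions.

(p,q) = (3/8, 1/6)

P1 indiff ⇒ q·0+(1-q)·3 = q·10+(1-q)·1 ⇒ q(-10) = (1-q)(-2) ⇒ q = 1/6
P2 indiff ⇒ p·1+(1-p)·4 = p·6+(1-p)·1 ⇒ p(-5) = (1-p)(-3) ⇒ p = 3/8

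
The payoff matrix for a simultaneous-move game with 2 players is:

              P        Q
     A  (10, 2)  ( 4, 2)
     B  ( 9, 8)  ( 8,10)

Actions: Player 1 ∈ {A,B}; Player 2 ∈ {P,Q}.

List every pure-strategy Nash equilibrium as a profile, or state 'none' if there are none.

Nash profiles: (A,P), (B,Q)

(A,P): NE
(A,Q): not NE [P1→B gives 8>4]
(B,P): not NE [P1→A gives 10>9; P2→Q gives 10>8]
(B,Q): NE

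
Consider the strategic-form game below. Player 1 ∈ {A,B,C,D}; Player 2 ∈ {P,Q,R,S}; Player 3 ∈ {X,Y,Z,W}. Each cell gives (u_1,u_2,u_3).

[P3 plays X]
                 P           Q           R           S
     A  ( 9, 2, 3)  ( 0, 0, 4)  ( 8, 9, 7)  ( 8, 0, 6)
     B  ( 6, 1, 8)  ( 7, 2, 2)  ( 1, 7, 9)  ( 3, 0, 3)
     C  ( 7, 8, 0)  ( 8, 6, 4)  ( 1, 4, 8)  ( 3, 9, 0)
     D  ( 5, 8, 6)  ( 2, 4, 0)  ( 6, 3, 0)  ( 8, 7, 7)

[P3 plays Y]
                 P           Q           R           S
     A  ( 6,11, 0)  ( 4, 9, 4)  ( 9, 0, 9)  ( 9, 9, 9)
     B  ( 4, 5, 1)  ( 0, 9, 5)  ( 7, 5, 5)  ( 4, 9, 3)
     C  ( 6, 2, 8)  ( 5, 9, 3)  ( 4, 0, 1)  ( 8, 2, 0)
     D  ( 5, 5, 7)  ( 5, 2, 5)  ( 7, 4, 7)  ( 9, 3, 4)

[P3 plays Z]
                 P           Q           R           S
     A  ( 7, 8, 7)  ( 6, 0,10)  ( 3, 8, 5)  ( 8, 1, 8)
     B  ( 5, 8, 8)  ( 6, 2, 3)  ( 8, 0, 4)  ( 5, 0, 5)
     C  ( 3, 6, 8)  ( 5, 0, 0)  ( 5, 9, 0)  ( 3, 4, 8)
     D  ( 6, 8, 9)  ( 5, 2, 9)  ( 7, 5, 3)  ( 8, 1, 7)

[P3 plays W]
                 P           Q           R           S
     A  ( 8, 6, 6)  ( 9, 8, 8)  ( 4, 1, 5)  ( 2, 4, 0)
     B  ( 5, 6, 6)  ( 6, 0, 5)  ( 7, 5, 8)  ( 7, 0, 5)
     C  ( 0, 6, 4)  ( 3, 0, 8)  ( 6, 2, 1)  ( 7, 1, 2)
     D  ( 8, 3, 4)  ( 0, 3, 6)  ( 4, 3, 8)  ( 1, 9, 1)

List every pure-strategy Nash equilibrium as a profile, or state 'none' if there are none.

(A,P,X): not NE [P2→R gives 9>2; P3→Z gives 7>3]
(A,P,Y): not NE [P3→Z gives 7>0]
(A,P,Z): NE
(A,P,W): not NE [P2→Q gives 8>6; P3→Z gives 7>6]
(A,Q,X): not NE [P1→C gives 8>0; P2→R gives 9>0; P3→Z gives 10>4]
(A,Q,Y): not NE [P1→D gives 5>4; P2→P gives 11>9; P3→Z gives 10>4]
(A,Q,Z): not NE [P2→R gives 8>0]
(A,Q,W): not NE [P3→Z gives 10>8]
(A,R,X): not NE [P3→Y gives 9>7]
(A,R,Y): not NE [P2→P gives 11>0]
(A,R,Z): not NE [P1→B gives 8>3; P3→Y gives 9>5]
(A,R,W): not NE [P1→B gives 7>4; P2→Q gives 8>1; P3→Y gives 9>5]
(A,S,X): not NE [P2→R gives 9>0; P3→Y gives 9>6]
(A,S,Y): not NE [P2→P gives 11>9]
(A,S,Z): not NE [P2→R gives 8>1; P3→Y gives 9>8]
(A,S,W): not NE [P1→C gives 7>2; P2→Q gives 8>4; P3→Y gives 9>0]
(B,P,X): not NE [P1→A gives 9>6; P2→R gives 7>1]
(B,P,Y): not NE [P1→C gives 6>4; P2→S gives 9>5; P3→Z gives 8>1]
(B,P,Z): not NE [P1→A gives 7>5]
(B,P,W): not NE [P1→D gives 8>5; P3→Z gives 8>6]
(B,Q,X): not NE [P1→C gives 8>7; P2→R gives 7>2; P3→W gives 5>2]
(B,Q,Y): not NE [P1→D gives 5>0]
(B,Q,Z): not NE [P2→P gives 8>2; P3→W gives 5>3]
(B,Q,W): not NE [P1→A gives 9>6; P2→P gives 6>0]
(B,R,X): not NE [P1→A gives 8>1]
(B,R,Y): not NE [P1→A gives 9>7; P2→S gives 9>5; P3→X gives 9>5]
(B,R,Z): not NE [P2→P gives 8>0; P3→X gives 9>4]
(B,R,W): not NE [P2→P gives 6>5; P3→X gives 9>8]
(B,S,X): not NE [P1→D gives 8>3; P2→R gives 7>0; P3→W gives 5>3]
(B,S,Y): not NE [P1→D gives 9>4; P3→W gives 5>3]
(B,S,Z): not NE [P1→D gives 8>5; P2→P gives 8>0]
(B,S,W): not NE [P2→P gives 6>0]
(C,P,X): not NE [P1→A gives 9>7; P2→S gives 9>8; P3→Z gives 8>0]
(C,P,Y): not NE [P2→Q gives 9>2]
(C,P,Z): not NE [P1→A gives 7>3; P2→R gives 9>6]
(C,P,W): not NE [P1→D gives 8>0; P3→Z gives 8>4]
(C,Q,X): not NE [P2→S gives 9>6; P3→W gives 8>4]
(C,Q,Y): not NE [P3→W gives 8>3]
(C,Q,Z): not NE [P1→B gives 6>5; P2→R gives 9>0; P3→W gives 8>0]
(C,Q,W): not NE [P1→A gives 9>3; P2→P gives 6>0]
(C,R,X): not NE [P1→A gives 8>1; P2→S gives 9>4]
(C,R,Y): not NE [P1→A gives 9>4; P2→Q gives 9>0; P3→X gives 8>1]
(C,R,Z): not NE [P1→B gives 8>5; P3→X gives 8>0]
(C,R,W): not NE [P1→B gives 7>6; P2→P gives 6>2; P3→X gives 8>1]
(C,S,X): not NE [P1→D gives 8>3; P3→Z gives 8>0]
(C,S,Y): not NE [P1→D gives 9>8; P2→Q gives 9>2; P3→Z gives 8>0]
(C,S,Z): not NE [P1→D gives 8>3; P2→R gives 9>4]
(C,S,W): not NE [P2→P gives 6>1; P3→Z gives 8>2]
(D,P,X): not NE [P1→A gives 9>5; P3→Z gives 9>6]
(D,P,Y): not NE [P1→C gives 6>5; P3→Z gives 9>7]
(D,P,Z): not NE [P1→A gives 7>6]
(D,P,W): not NE [P2→S gives 9>3; P3→Z gives 9>4]
(D,Q,X): not NE [P1→C gives 8>2; P2→P gives 8>4; P3→Z gives 9>0]
(D,Q,Y): not NE [P2→P gives 5>2; P3→Z gives 9>5]
(D,Q,Z): not NE [P1→B gives 6>5; P2→P gives 8>2]
(D,Q,W): not NE [P1→A gives 9>0; P2→S gives 9>3; P3→Z gives 9>6]
(D,R,X): not NE [P1→A gives 8>6; P2→P gives 8>3; P3→W gives 8>0]
(D,R,Y): not NE [P1→A gives 9>7; P2→P gives 5>4; P3→W gives 8>7]
(D,R,Z): not NE [P1→B gives 8>7; P2→P gives 8>5; P3→W gives 8>3]
(D,R,W): not NE [P1→B gives 7>4; P2→S gives 9>3]
(D,S,X): not NE [P2→P gives 8>7]
(D,S,Y): not NE [P2→P gives 5>3; P3→Z gives 7>4]
(D,S,Z): not NE [P2→P gives 8>1]
(D,S,W): not NE [P1→C gives 7>1; P3→Z gives 7>1]

Nash profiles: (A,P,Z)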